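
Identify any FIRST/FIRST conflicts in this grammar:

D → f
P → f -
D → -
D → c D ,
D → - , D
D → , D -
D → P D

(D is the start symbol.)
A FIRST/FIRST conflict occurs when two productions N → α and N → β for the same non-terminal have FIRST(α) ∩ FIRST(β) ≠ ∅ (with ε ∈ FIRST of a nullable right-hand side, so two nullable alternatives also conflict).

FIRST sets of the non-terminals at (or reachable through a nullable prefix from) the front of some alternative:
  FIRST(P) = { 'f' }

Productions for D:
  D → f: FIRST = { 'f' }
  D → -: FIRST = { '-' }
  D → c D ,: FIRST = { 'c' }
  D → - , D: FIRST = { '-' }
  D → , D -: FIRST = { ',' }
  D → P D: FIRST = { 'f' }
P has only one production, so no FIRST/FIRST conflict is possible there.

Conflict for D: D → f and D → P D
  Overlap: { 'f' }
Conflict for D: D → - and D → - , D
  Overlap: { '-' }

Answer: Yes. D → f / D → P D on { 'f' }; D → '-' / D → '-' ',' D on { '-' }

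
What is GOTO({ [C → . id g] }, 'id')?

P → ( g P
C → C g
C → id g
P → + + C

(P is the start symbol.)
GOTO(I, 'id') = CLOSURE({ [A → αX.β] : [A → α.Xβ] ∈ I, X = 'id' })

Items with dot before 'id', with the dot advanced:
  [C → . id g] → [C → id . g]
Closure adds nothing (no advanced item has the dot before a non-terminal).

GOTO = { [C → id . g] }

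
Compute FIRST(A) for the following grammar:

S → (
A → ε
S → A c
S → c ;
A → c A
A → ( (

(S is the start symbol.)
{ '(', 'c', ε }

From A → ε:
  - ε-production, so ε ∈ FIRST(A)
From A → c A:
  - c is a terminal: add 'c' and stop
From A → ( (:
  - '(' is a terminal: add '(' and stop

Collecting: FIRST(A) = { '(', 'c', ε }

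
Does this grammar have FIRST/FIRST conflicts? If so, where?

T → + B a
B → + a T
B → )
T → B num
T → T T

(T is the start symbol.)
A FIRST/FIRST conflict occurs when two productions N → α and N → β for the same non-terminal have FIRST(α) ∩ FIRST(β) ≠ ∅ (with ε ∈ FIRST of a nullable right-hand side, so two nullable alternatives also conflict).

FIRST sets of the non-terminals at (or reachable through a nullable prefix from) the front of some alternative:
  FIRST(B) = { ')', '+' }
  FIRST(T) = { ')', '+' }

Productions for T:
  T → + B a: FIRST = { '+' }
  T → B num: FIRST = { ')', '+' }
  T → T T: FIRST = { ')', '+' }
Productions for B:
  B → + a T: FIRST = { '+' }
  B → ): FIRST = { ')' }

Conflict for T: T → + B a and T → B num
  Overlap: { '+' }
Conflict for T: T → + B a and T → T T
  Overlap: { '+' }
Conflict for T: T → B num and T → T T
  Overlap: { ')', '+' }

Answer: Yes. T → '+' B a / T → B num on { '+' }; T → '+' B a / T → T T on { '+' }; T → B num / T → T T on { ')', '+' }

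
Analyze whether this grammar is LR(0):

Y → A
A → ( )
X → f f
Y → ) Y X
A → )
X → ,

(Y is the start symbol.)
A grammar is LR(0) if no state in the canonical LR(0) collection has:
  - both a shift item (dot before a terminal) and a complete item (shift-reduce conflict), or
  - two or more complete items (reduce-reduce conflict; the accept item [Y' → Y .] counts as a complete item here).

Augment with Y' → Y and build the canonical LR(0) collection (I0 = CLOSURE({[Y' → . Y]}), then GOTO on every symbol after a dot until no new states appear). It has 11 states:
  I0: { [A → . ( )], [A → . )], [Y → . ) Y X], [Y → . A], [Y' → . Y] }  — shift
  I1: { [A → ( . )] }  — shift
  I2: { [A → ) .], [A → . ( )], [A → . )], [Y → ) . Y X], [Y → . ) Y X], [Y → . A] }  — shift, reduce
  I3: { [Y → A .] }  — reduce
  I4: { [Y' → Y .] }  — accept
  I5: { [X → . ,], [X → . f f], [Y → ) Y . X] }  — shift
  I6: { [X → , .] }  — reduce
  I7: { [Y → ) Y X .] }  — reduce
  I8: { [X → f . f] }  — shift
  I9: { [X → f f .] }  — reduce
  I10: { [A → ( ) .] }  — reduce

Conflict in state I2:
  Shift-reduce conflict between [A → ) .] and [A → . ( )]
So the grammar is NOT LR(0).

Answer: No. Shift-reduce conflict between [A → ) .] and [A → . ( )]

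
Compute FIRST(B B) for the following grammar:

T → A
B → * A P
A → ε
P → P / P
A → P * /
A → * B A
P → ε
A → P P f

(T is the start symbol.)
FIRST sets of the non-terminals involved (from the grammar, by fixed-point iteration):
  FIRST(B) = { '*' }

To compute FIRST(B B), process the symbols left to right:
Symbol B is a non-terminal. Add FIRST(B) \ {ε} = { '*' }
B is not nullable (ε ∉ FIRST(B)), so stop here.
FIRST(B B) = { '*' }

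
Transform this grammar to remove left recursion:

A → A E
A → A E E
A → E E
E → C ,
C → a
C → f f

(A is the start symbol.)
A → E E A'
A' → E A'
A' → E E A'
A' → ε
E → C ,
C → a
C → f f

A is directly left-recursive. The standard transformation for
  A → A α₁ | ... | A α_m | β₁ | ... | β_n
is
  A  → β₁ A' | ... | β_n A'
  A' → α₁ A' | ... | α_m A' | ε

A → E E becomes A → E E A'
A → A E becomes A' → E A'
A → A E E becomes A' → E E A'
Add A' → ε

Productions for other non-terminals are unchanged:
  E → C ,
  C → a
  C → f f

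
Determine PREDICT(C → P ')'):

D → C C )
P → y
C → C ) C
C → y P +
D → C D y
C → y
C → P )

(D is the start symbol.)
{ 'y' }

PREDICT(C → P ')') = (FIRST(RHS) \ {ε}) ∪ (FOLLOW(C) if ε ∈ FIRST(RHS), i.e. RHS ⇒* ε)
FIRST(P) = { 'y' }
FIRST(P ')') = { 'y' }
ε ∉ FIRST(P ')'), so FOLLOW(C) is not added.
PREDICT(C → P ')') = { 'y' }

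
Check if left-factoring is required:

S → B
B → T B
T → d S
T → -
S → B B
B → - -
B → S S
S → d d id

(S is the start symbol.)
Left-factoring is needed when two productions for the same non-terminal
share a common prefix on the right-hand side.

Productions for S:
  S → B
  S → B B
  S → d d id
Productions for B:
  B → T B
  B → - -
  B → S S
Productions for T:
  T → d S
  T → -

Found common prefix 'B' in productions for S

Answer: Yes, S has productions with common prefix 'B'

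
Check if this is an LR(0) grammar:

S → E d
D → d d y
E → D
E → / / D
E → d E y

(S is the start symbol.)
Yes, the grammar is LR(0)

A grammar is LR(0) if no state in the canonical LR(0) collection has:
  - both a shift item (dot before a terminal) and a complete item (shift-reduce conflict), or
  - two or more complete items (reduce-reduce conflict; the accept item [S' → S .] counts as a complete item here).

Augment with S' → S and build the canonical LR(0) collection (I0 = CLOSURE({[S' → . S]}), then GOTO on every symbol after a dot until no new states appear). It has 15 states:
  I0: { [D → . d d y], [E → . / / D], [E → . D], [E → . d E y], [S → . E d], [S' → . S] }  — shift
  I1: { [E → / . / D] }  — shift
  I2: { [E → D .] }  — reduce
  I3: { [S → E . d] }  — shift
  I4: { [S' → S .] }  — accept
  I5: { [D → . d d y], [D → d . d y], [E → . / / D], [E → . D], [E → . d E y], [E → d . E y] }  — shift
  I6: { [E → d E . y] }  — shift
  I7: { [D → . d d y], [D → d . d y], [D → d d . y], [E → . / / D], [E → . D], [E → . d E y], [E → d . E y] }  — shift
  I8: { [D → d d y .] }  — reduce
  I9: { [E → d E y .] }  — reduce
  I10: { [S → E d .] }  — reduce
  I11: { [D → . d d y], [E → / / . D] }  — shift
  I12: { [E → / / D .] }  — reduce
  I13: { [D → d . d y] }  — shift
  I14: { [D → d d . y] }  — shift

Every state is either a pure shift/goto state or contains exactly one complete item and nothing to shift — no conflicts. The grammar is LR(0).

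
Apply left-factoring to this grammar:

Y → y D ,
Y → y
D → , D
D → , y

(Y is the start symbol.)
Y → y Y'
Y' → D ,
Y' → ε
D → , D'
D' → D
D' → y

Left-factoring transforms A → αβ₁ | αβ₂ into A → αA' and A' → β₁ | β₂
(α is the longest common prefix among the alternatives). Repeat until
no nonterminal has two alternatives with a common prefix.

Round 1: Y has alternatives sharing prefix 'y'. Introduce Y': Y → y Y'
  Add: Y' → D ,
  Add: Y' → ε

Round 2: D has alternatives sharing prefix ','. Introduce D': D → , D'
  Add: D' → D
  Add: D' → y

No remaining common prefixes — done.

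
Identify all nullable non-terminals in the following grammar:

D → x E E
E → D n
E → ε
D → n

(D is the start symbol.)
{ 'E' }

ε-productions: E → ε
So E is immediately nullable.
No further non-terminal can be added: every production for the remaining non-terminals contains a terminal or a non-nullable non-terminal.
Nullable = { 'E' }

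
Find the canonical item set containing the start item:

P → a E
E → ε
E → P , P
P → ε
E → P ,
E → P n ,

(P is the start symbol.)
{ [P → . a E], [P → .], [P' → . P] }

First, augment the grammar with P' → P
I₀ = CLOSURE({ [P' → . P] }):
  [P' → . P] has the dot before P: add [P → . a E], [P → .]
No further items can be added.

I₀ = { [P → . a E], [P → .], [P' → . P] }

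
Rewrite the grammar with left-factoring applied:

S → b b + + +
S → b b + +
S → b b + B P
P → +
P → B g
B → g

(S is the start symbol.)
Left-factoring transforms A → αβ₁ | αβ₂ into A → αA' and A' → β₁ | β₂
(α is the longest common prefix among the alternatives). Repeat until
no nonterminal has two alternatives with a common prefix.

Round 1: S has alternatives sharing prefix 'b b +'. Introduce S': S → b b + S'
  Add: S' → + +
  Add: S' → +
  Add: S' → B P

Round 2: S' has alternatives sharing prefix '+'. Introduce S'': S' → + S''
  Add: S'' → +
  Add: S'' → ε

No remaining common prefixes — done.

Resulting grammar:
S → b b + S'
S' → + S''
S'' → +
S'' → ε
S' → B P
P → +
P → B g
B → g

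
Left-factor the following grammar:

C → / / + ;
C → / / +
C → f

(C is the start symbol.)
C → / / + C'
C' → ;
C' → ε
C → f

Left-factoring transforms A → αβ₁ | αβ₂ into A → αA' and A' → β₁ | β₂
(α is the longest common prefix among the alternatives). Repeat until
no nonterminal has two alternatives with a common prefix.

Round 1: C has alternatives sharing prefix '/ / +'. Introduce C': C → / / + C'
  Add: C' → ;
  Add: C' → ε

No remaining common prefixes — done.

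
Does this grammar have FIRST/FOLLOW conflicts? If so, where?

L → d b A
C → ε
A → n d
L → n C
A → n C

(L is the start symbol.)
No FIRST/FOLLOW conflicts.

A FIRST/FOLLOW conflict occurs when a non-terminal N has a nullable alternative N → β (β ⇒* ε) and another alternative N → α with FIRST(α) ∩ FOLLOW(N) ≠ ∅: on such a lookahead the parser cannot decide between expanding α and letting N vanish via β.

Nullable non-terminals: C.
C has a nullable alternative but only one production, so nothing to check.

A, L have no nullable alternative, so no FIRST/FOLLOW check is needed there.

No FIRST/FOLLOW conflicts found.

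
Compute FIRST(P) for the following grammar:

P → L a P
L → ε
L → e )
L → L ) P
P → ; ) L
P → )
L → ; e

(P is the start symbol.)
{ ')', ';', 'a', 'e' }

FIRST sets of the other non-terminals involved (by the same procedure, iterated to a fixed point):
  FIRST(L) = { ')', ';', 'e', ε }

From P → L a P:
  - L is a non-terminal: add FIRST(L) \ {ε} = { ')', ';', 'e' }
    L is nullable, so continue to the next symbol
  - a is a terminal: add 'a' and stop
From P → ; ) L:
  - ';' is a terminal: add ';' and stop
From P → ):
  - ')' is a terminal: add ')' and stop

Collecting: FIRST(P) = { ')', ';', 'a', 'e' }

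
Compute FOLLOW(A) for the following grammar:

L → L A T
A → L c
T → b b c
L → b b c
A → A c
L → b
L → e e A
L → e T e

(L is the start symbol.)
To compute FOLLOW(A), find every occurrence of A on a right-hand side N → α A β: add FIRST(β) \ {ε}, and if β is empty or nullable also add FOLLOW(N). Iterate to a fixed point.

In L → L A T: A is followed by T, add FIRST(T) \ {ε} = { 'b' }
In A → A c: A is followed by c, add FIRST(c) \ {ε} = { 'c' }
In L → e e A: A is at the end, add FOLLOW(L)

The FOLLOW sets referred to above (computed the same way, to a fixed point):
  FOLLOW(L) = { $, 'b', 'c', 'e' }

Taking the union: FOLLOW(A) = { $, 'b', 'c', 'e' }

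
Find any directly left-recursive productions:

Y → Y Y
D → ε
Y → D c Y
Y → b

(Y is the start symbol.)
Yes, Y is left-recursive

Direct left recursion occurs when N → N α for some non-terminal N (the right-hand side begins with the left-hand side itself).

Y → Y Y: LEFT RECURSIVE (starts with Y)
D → ε: starts with ε
Y → D c Y: starts with D
Y → b: starts with b

The grammar has direct left recursion on: Y.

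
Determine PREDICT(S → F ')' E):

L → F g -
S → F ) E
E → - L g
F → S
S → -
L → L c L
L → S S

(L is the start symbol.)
{ '-' }

PREDICT(S → F ')' E) = (FIRST(RHS) \ {ε}) ∪ (FOLLOW(S) if ε ∈ FIRST(RHS), i.e. RHS ⇒* ε)
FIRST(F) = { '-' }
FIRST(F ')' E) = { '-' }
ε ∉ FIRST(F ')' E), so FOLLOW(S) is not added.
PREDICT(S → F ')' E) = { '-' }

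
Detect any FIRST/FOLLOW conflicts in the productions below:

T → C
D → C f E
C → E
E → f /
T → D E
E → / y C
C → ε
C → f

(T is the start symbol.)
Yes. C → E with FOLLOW(C) on { '/', 'f' }; C → f with FOLLOW(C) on { 'f' }

Nullable non-terminals: C, T.
FIRST sets used below: FIRST(E) = { '/', 'f' }, FIRST(C) = { '/', 'f', ε }, FIRST(D) = { '/', 'f' }

C: nullable alternative(s) C → ε; FOLLOW(C) = { $, '/', 'f' }
  C → E: FIRST \ {ε} = { '/', 'f' } — overlaps FOLLOW(C) on { '/', 'f' }: CONFLICT
  C → ε: FIRST \ {ε} = { } — this is the only nullable alternative, skip
  C → f: FIRST \ {ε} = { 'f' } — overlaps FOLLOW(C) on { 'f' }: CONFLICT

T: nullable alternative(s) T → C; FOLLOW(T) = { $ }
  T → C: FIRST \ {ε} = { '/', 'f' } — this is the only nullable alternative, skip
  T → D E: FIRST \ {ε} = { '/', 'f' } — disjoint from FOLLOW(T)

D, E have no nullable alternative, so no FIRST/FOLLOW check is needed there.

So the grammar has 2 FIRST/FOLLOW conflicts (marked CONFLICT above).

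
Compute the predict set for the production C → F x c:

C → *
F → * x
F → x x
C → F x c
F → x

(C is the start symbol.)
{ '*', 'x' }

PREDICT(C → F x c) = (FIRST(RHS) \ {ε}) ∪ (FOLLOW(C) if ε ∈ FIRST(RHS), i.e. RHS ⇒* ε)
FIRST(F) = { '*', 'x' }
FIRST(F x c) = { '*', 'x' }
ε ∉ FIRST(F x c), so FOLLOW(C) is not added.
PREDICT(C → F x c) = { '*', 'x' }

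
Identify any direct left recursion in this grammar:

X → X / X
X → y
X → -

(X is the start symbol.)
Yes, X is left-recursive

X → X / X: LEFT RECURSIVE (starts with X)
X → y: starts with y
X → -: starts with '-'

The grammar has direct left recursion on: X.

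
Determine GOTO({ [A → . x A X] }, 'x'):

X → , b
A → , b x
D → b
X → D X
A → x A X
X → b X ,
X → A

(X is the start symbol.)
{ [A → . , b x], [A → . x A X], [A → x . A X] }

GOTO(I, 'x') = CLOSURE({ [A → αX.β] : [A → α.Xβ] ∈ I, X = 'x' })

Items with dot before 'x', with the dot advanced:
  [A → . x A X] → [A → x . A X]
Closure of the advanced items:
  [A → x . A X] has the dot before A: add [A → . , b x], [A → . x A X]

GOTO = { [A → . , b x], [A → . x A X], [A → x . A X] }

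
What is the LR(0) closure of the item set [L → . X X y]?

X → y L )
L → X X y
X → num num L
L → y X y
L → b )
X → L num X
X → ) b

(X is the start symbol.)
{ [L → . X X y], [L → . b )], [L → . y X y], [X → . ) b], [X → . L num X], [X → . num num L], [X → . y L )] }

To compute CLOSURE, for each item [A → α.Bβ] where B is a non-terminal, add [B → .γ] for all productions B → γ; repeat for the newly added items until nothing changes.

Start with: [L → . X X y]
  [L → . X X y] has the dot before X: add [X → . y L )], [X → . num num L], [X → . L num X], [X → . ) b]
  [X → . L num X] has the dot before L: add [L → . y X y], [L → . b )]
No further items can be added.

CLOSURE = { [L → . X X y], [L → . b )], [L → . y X y], [X → . ) b], [X → . L num X], [X → . num num L], [X → . y L )] }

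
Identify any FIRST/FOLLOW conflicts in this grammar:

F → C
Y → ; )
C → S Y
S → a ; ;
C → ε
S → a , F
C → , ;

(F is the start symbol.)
A FIRST/FOLLOW conflict occurs when a non-terminal N has a nullable alternative N → β (β ⇒* ε) and another alternative N → α with FIRST(α) ∩ FOLLOW(N) ≠ ∅: on such a lookahead the parser cannot decide between expanding α and letting N vanish via β.

Nullable non-terminals: C, F.
FIRST sets used below: FIRST(S) = { 'a' }

C: nullable alternative(s) C → ε; FOLLOW(C) = { $, ';' }
  C → S Y: FIRST \ {ε} = { 'a' } — disjoint from FOLLOW(C)
  C → ε: FIRST \ {ε} = { } — this is the only nullable alternative, skip
  C → , ;: FIRST \ {ε} = { ',' } — disjoint from FOLLOW(C)
F has a nullable alternative but only one production, so nothing to check.

S, Y have no nullable alternative, so no FIRST/FOLLOW check is needed there.

No FIRST/FOLLOW conflicts found.

Answer: No FIRST/FOLLOW conflicts.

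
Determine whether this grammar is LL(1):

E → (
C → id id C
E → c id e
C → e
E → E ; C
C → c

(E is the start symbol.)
A grammar is LL(1) if for each non-terminal N with multiple productions, the predict sets of those productions are pairwise disjoint, where PREDICT(N → α) = (FIRST(α) \ {ε}) ∪ (FOLLOW(N) if α ⇒* ε).

Relevant sets:
  FIRST(E) = { '(', 'c' }

For E:
  PREDICT(E → '(') = { '(' }
  PREDICT(E → c id e) = { 'c' }
  PREDICT(E → E ';' C) = { '(', 'c' }
For C:
  PREDICT(C → id id C) = { 'id' }
  PREDICT(C → e) = { 'e' }
  PREDICT(C → c) = { 'c' }

Conflict found: Predict set conflict for E: { '(' }
The grammar is NOT LL(1).

Answer: No. Predict set conflict for E: { '(' }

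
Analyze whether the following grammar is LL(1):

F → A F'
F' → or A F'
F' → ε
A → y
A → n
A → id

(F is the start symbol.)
Yes, the grammar is LL(1).

A grammar is LL(1) if for each non-terminal N with multiple productions, the predict sets of those productions are pairwise disjoint, where PREDICT(N → α) = (FIRST(α) \ {ε}) ∪ (FOLLOW(N) if α ⇒* ε).

Relevant sets:
  FOLLOW(F') = { $ }

For F':
  PREDICT(F' → or A F') = { 'or' }
  PREDICT(F' → ε) = { $ }
For A:
  PREDICT(A → y) = { 'y' }
  PREDICT(A → n) = { 'n' }
  PREDICT(A → id) = { 'id' }
F has a single production, so nothing to check there.

All predict sets are disjoint. The grammar IS LL(1).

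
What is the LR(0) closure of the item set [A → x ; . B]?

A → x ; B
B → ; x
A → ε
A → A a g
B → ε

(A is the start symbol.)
{ [A → x ; . B], [B → . ; x], [B → .] }

To compute CLOSURE, for each item [A → α.Bβ] where B is a non-terminal, add [B → .γ] for all productions B → γ; repeat for the newly added items until nothing changes.

Start with: [A → x ; . B]
  [A → x ; . B] has the dot before B: add [B → . ; x], [B → .]
No further items can be added.

CLOSURE = { [A → x ; . B], [B → . ; x], [B → .] }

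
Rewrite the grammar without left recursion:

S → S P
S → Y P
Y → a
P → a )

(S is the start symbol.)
S → Y P S'
S' → P S'
S' → ε
Y → a
P → a )

S is directly left-recursive. The standard transformation for
  A → A α₁ | ... | A α_m | β₁ | ... | β_n
is
  A  → β₁ A' | ... | β_n A'
  A' → α₁ A' | ... | α_m A' | ε

S → Y P becomes S → Y P S'
S → S P becomes S' → P S'
Add S' → ε

Productions for other non-terminals are unchanged:
  Y → a
  P → a )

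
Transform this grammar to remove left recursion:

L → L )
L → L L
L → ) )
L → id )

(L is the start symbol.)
L → ) ) L'
L → id ) L'
L' → ) L'
L' → L L'
L' → ε

L is directly left-recursive. The standard transformation for
  A → A α₁ | ... | A α_m | β₁ | ... | β_n
is
  A  → β₁ A' | ... | β_n A'
  A' → α₁ A' | ... | α_m A' | ε

L → ) ) becomes L → ) ) L'
L → id ) becomes L → id ) L'
L → L ) becomes L' → ) L'
L → L L becomes L' → L L'
Add L' → ε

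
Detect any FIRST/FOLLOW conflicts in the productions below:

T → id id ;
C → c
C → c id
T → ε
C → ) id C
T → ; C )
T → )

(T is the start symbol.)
No FIRST/FOLLOW conflicts.

Nullable non-terminals: T.

T: nullable alternative(s) T → ε; FOLLOW(T) = { $ }
  T → id id ;: FIRST \ {ε} = { 'id' } — disjoint from FOLLOW(T)
  T → ε: FIRST \ {ε} = { } — this is the only nullable alternative, skip
  T → ; C ): FIRST \ {ε} = { ';' } — disjoint from FOLLOW(T)
  T → ): FIRST \ {ε} = { ')' } — disjoint from FOLLOW(T)

C has no nullable alternative, so no FIRST/FOLLOW check is needed there.

No FIRST/FOLLOW conflicts found.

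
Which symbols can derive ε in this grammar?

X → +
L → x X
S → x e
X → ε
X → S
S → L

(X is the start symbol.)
A non-terminal is nullable if it can derive ε (the empty string): either it has an ε-production, or it has a production whose right-hand side consists entirely of nullable non-terminals.

ε-productions: X → ε
So X is immediately nullable.
No further non-terminal can be added: every production for the remaining non-terminals contains a terminal or a non-nullable non-terminal.
Nullable = { 'X' }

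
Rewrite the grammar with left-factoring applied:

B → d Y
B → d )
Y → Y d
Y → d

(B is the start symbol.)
Left-factoring transforms A → αβ₁ | αβ₂ into A → αA' and A' → β₁ | β₂
(α is the longest common prefix among the alternatives). Repeat until
no nonterminal has two alternatives with a common prefix.

Round 1: B has alternatives sharing prefix 'd'. Introduce B': B → d B'
  Add: B' → Y
  Add: B' → )

No remaining common prefixes — done.

Resulting grammar:
B → d B'
B' → Y
B' → )
Y → Y d
Y → d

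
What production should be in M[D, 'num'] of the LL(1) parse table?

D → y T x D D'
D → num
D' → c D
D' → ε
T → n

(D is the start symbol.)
D → num

To find M[D, 'num'], we find productions for D where 'num' is in the predict set (PREDICT(N → α) = (FIRST(α) \ {ε}) ∪ (FOLLOW(N) if α ⇒* ε)).

D → y T x D D': PREDICT = { 'y' }
D → num: PREDICT = { 'num' }
  'num' is in predict set, so this production goes in M[D, 'num']

M[D, 'num'] = D → num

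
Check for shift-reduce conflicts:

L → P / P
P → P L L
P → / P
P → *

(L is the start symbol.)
Yes — I8: [L → P / P .] vs [P → . *]; I9: [P → / P .] vs [P → . *]

Augment with L' → L and build the canonical LR(0) collection (I0 = CLOSURE({[L' → . L]}), then GOTO on every symbol after a dot until no new states appear). It has 10 states:
  I0: { [L → . P / P], [L' → . L], [P → . *], [P → . / P], [P → . P L L] }  — shift
  I1: { [P → * .] }  — reduce
  I2: { [P → . *], [P → . / P], [P → . P L L], [P → / . P] }  — shift
  I3: { [L' → L .] }  — accept
  I4: { [L → . P / P], [L → P . / P], [P → . *], [P → . / P], [P → . P L L], [P → P . L L] }  — shift
  I5: { [L → P / . P], [P → . *], [P → . / P], [P → . P L L], [P → / . P] }  — shift
  I6: { [L → . P / P], [P → . *], [P → . / P], [P → . P L L], [P → P L . L] }  — shift
  I7: { [P → P L L .] }  — reduce
  I8: { [L → . P / P], [L → P / P .], [P → . *], [P → . / P], [P → . P L L], [P → / P .], [P → P . L L] }  — shift, 2 reduces
  I9: { [L → . P / P], [P → . *], [P → . / P], [P → . P L L], [P → / P .], [P → P . L L] }  — shift, reduce

I8 contains reduce items [L → P / P .], [P → / P .] and shift items [P → . *], [P → . / P] — shift-reduce conflict.
I9 contains reduce item [P → / P .] and shift items [P → . *], [P → . / P] — shift-reduce conflict.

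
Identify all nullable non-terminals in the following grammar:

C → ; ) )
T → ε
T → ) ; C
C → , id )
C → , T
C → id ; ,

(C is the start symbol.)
ε-productions: T → ε
So T is immediately nullable.
No further non-terminal can be added: every production for the remaining non-terminals contains a terminal or a non-nullable non-terminal.
Nullable = { 'T' }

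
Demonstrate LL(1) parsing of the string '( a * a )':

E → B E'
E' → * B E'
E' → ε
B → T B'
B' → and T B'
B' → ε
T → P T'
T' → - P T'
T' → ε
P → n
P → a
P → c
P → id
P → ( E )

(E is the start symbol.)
LL(1) parsing maintains a stack (initially the start symbol over $) and the input. At each step: if the stack top is a terminal, match it against the current input token; if it is a non-terminal N, replace it with the RHS of M[N, lookahead] (the unique production whose predict set contains the lookahead).

Stack is shown with the top on the left.

Stack                    Input        Action
--------------------------------------------
E $                      ( a * a ) $  output E → B E'
B E' $                   ( a * a ) $  output B → T B'
T B' E' $                ( a * a ) $  output T → P T'
P T' B' E' $             ( a * a ) $  output P → ( E )
( E ) T' B' E' $         ( a * a ) $  match '('
E ) T' B' E' $           a * a ) $    output E → B E'
B E' ) T' B' E' $        a * a ) $    output B → T B'
T B' E' ) T' B' E' $     a * a ) $    output T → P T'
P T' B' E' ) T' B' E' $  a * a ) $    output P → a
a T' B' E' ) T' B' E' $  a * a ) $    match 'a'
T' B' E' ) T' B' E' $    * a ) $      output T' → ε
B' E' ) T' B' E' $       * a ) $      output B' → ε
E' ) T' B' E' $          * a ) $      output E' → * B E'
* B E' ) T' B' E' $      * a ) $      match '*'
B E' ) T' B' E' $        a ) $        output B → T B'
T B' E' ) T' B' E' $     a ) $        output T → P T'
P T' B' E' ) T' B' E' $  a ) $        output P → a
a T' B' E' ) T' B' E' $  a ) $        match 'a'
T' B' E' ) T' B' E' $    ) $          output T' → ε
B' E' ) T' B' E' $       ) $          output B' → ε
E' ) T' B' E' $          ) $          output E' → ε
) T' B' E' $             ) $          match ')'
T' B' E' $               $            output T' → ε
B' E' $                  $            output B' → ε
E' $                     $            output E' → ε
$                        $            accept

The string is accepted.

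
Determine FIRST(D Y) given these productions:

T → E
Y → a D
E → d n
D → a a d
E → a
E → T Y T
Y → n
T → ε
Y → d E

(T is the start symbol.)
FIRST sets of the non-terminals involved (from the grammar, by fixed-point iteration):
  FIRST(D) = { 'a' }

To compute FIRST(D Y), process the symbols left to right:
Symbol D is a non-terminal. Add FIRST(D) \ {ε} = { 'a' }
D is not nullable (ε ∉ FIRST(D)), so stop here.
FIRST(D Y) = { 'a' }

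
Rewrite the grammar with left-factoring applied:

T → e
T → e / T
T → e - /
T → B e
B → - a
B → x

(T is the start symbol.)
T → e T'
T' → ε
T' → / T
T' → - /
T → B e
B → - a
B → x

Left-factoring transforms A → αβ₁ | αβ₂ into A → αA' and A' → β₁ | β₂
(α is the longest common prefix among the alternatives). Repeat until
no nonterminal has two alternatives with a common prefix.

Round 1: T has alternatives sharing prefix 'e'. Introduce T': T → e T'
  Add: T' → ε
  Add: T' → / T
  Add: T' → - /

No remaining common prefixes — done.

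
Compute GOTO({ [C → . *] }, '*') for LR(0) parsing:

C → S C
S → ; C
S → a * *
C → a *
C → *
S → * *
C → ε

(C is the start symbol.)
GOTO(I, '*') = CLOSURE({ [A → αX.β] : [A → α.Xβ] ∈ I, X = '*' })

Items with dot before '*', with the dot advanced:
  [C → . *] → [C → * .]
Closure adds nothing (no advanced item has the dot before a non-terminal).

GOTO = { [C → * .] }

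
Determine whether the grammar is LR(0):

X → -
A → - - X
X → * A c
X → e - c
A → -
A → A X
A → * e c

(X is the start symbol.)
A grammar is LR(0) if no state in the canonical LR(0) collection has:
  - both a shift item (dot before a terminal) and a complete item (shift-reduce conflict), or
  - two or more complete items (reduce-reduce conflict; the accept item [X' → X .] counts as a complete item here).

Augment with X' → X and build the canonical LR(0) collection (I0 = CLOSURE({[X' → . X]}), then GOTO on every symbol after a dot until no new states appear). It has 16 states:
  I0: { [X → . * A c], [X → . -], [X → . e - c], [X' → . X] }  — shift
  I1: { [A → . * e c], [A → . - - X], [A → . -], [A → . A X], [X → * . A c] }  — shift
  I2: { [X → - .] }  — reduce
  I3: { [X' → X .] }  — accept
  I4: { [X → e . - c] }  — shift
  I5: { [X → e - . c] }  — shift
  I6: { [X → e - c .] }  — reduce
  I7: { [A → * . e c] }  — shift
  I8: { [A → - . - X], [A → - .] }  — shift, reduce
  I9: { [A → A . X], [X → * A . c], [X → . * A c], [X → . -], [X → . e - c] }  — shift
  I10: { [A → A X .] }  — reduce
  I11: { [X → * A c .] }  — reduce
  I12: { [A → - - . X], [X → . * A c], [X → . -], [X → . e - c] }  — shift
  I13: { [A → - - X .] }  — reduce
  I14: { [A → * e . c] }  — shift
  I15: { [A → * e c .] }  — reduce

Conflict in state I8:
  Shift-reduce conflict between [A → - .] and [A → - . - X]
So the grammar is NOT LR(0).

Answer: No. Shift-reduce conflict between [A → - .] and [A → - . - X]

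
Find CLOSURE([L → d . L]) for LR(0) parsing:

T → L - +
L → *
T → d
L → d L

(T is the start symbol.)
{ [L → . *], [L → . d L], [L → d . L] }

To compute CLOSURE, for each item [A → α.Bβ] where B is a non-terminal, add [B → .γ] for all productions B → γ; repeat for the newly added items until nothing changes.

Start with: [L → d . L]
  [L → d . L] has the dot before L: add [L → . *], [L → . d L]
No further items can be added.

CLOSURE = { [L → . *], [L → . d L], [L → d . L] }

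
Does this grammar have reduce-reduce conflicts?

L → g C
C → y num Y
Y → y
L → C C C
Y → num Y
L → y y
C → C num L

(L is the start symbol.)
A reduce-reduce conflict occurs when an LR(0) state has two complete items [A → α .] and [B → β .] — both call for a reduction, and with no lookahead the parser cannot choose between them.

Augment with L' → L and build the canonical LR(0) collection (I0 = CLOSURE({[L' → . L]}), then GOTO on every symbol after a dot until no new states appear). It has 17 states:
  I0: { [C → . C num L], [C → . y num Y], [L → . C C C], [L → . g C], [L → . y y], [L' → . L] }  — shift
  I1: { [C → . C num L], [C → . y num Y], [C → C . num L], [L → C . C C] }  — shift
  I2: { [L' → L .] }  — accept
  I3: { [C → . C num L], [C → . y num Y], [L → g . C] }  — shift
  I4: { [C → y . num Y], [L → y . y] }  — shift
  I5: { [C → y num . Y], [Y → . num Y], [Y → . y] }  — shift
  I6: { [L → y y .] }  — reduce
  I7: { [C → y num Y .] }  — reduce
  I8: { [Y → . num Y], [Y → . y], [Y → num . Y] }  — shift
  I9: { [Y → y .] }  — reduce
  I10: { [Y → num Y .] }  — reduce
  I11: { [C → C . num L], [L → g C .] }  — shift, reduce
  I12: { [C → y . num Y] }  — shift
  I13: { [C → . C num L], [C → . y num Y], [C → C num . L], [L → . C C C], [L → . g C], [L → . y y] }  — shift
  I14: { [C → C num L .] }  — reduce
  I15: { [C → . C num L], [C → . y num Y], [C → C . num L], [L → C C . C] }  — shift
  I16: { [C → C . num L], [L → C C C .] }  — shift, reduce

No state contains more than one complete item.

Answer: No reduce-reduce conflicts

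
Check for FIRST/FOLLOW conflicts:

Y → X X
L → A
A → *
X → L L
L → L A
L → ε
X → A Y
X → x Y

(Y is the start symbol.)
A FIRST/FOLLOW conflict occurs when a non-terminal N has a nullable alternative N → β (β ⇒* ε) and another alternative N → α with FIRST(α) ∩ FOLLOW(N) ≠ ∅: on such a lookahead the parser cannot decide between expanding α and letting N vanish via β.

Nullable non-terminals: L, X, Y.
FIRST sets used below: FIRST(A) = { '*' }, FIRST(L) = { '*', ε }

L: nullable alternative(s) L → ε; FOLLOW(L) = { $, '*', 'x' }
  L → A: FIRST \ {ε} = { '*' } — overlaps FOLLOW(L) on { '*' }: CONFLICT
  L → L A: FIRST \ {ε} = { '*' } — overlaps FOLLOW(L) on { '*' }: CONFLICT
  L → ε: FIRST \ {ε} = { } — this is the only nullable alternative, skip

X: nullable alternative(s) X → L L; FOLLOW(X) = { $, '*', 'x' }
  X → L L: FIRST \ {ε} = { '*' } — this is the only nullable alternative, skip
  X → A Y: FIRST \ {ε} = { '*' } — overlaps FOLLOW(X) on { '*' }: CONFLICT
  X → x Y: FIRST \ {ε} = { 'x' } — overlaps FOLLOW(X) on { 'x' }: CONFLICT
Y has a nullable alternative but only one production, so nothing to check.

A has no nullable alternative, so no FIRST/FOLLOW check is needed there.

So the grammar has 4 FIRST/FOLLOW conflicts (marked CONFLICT above).

Answer: Yes. L → A with FOLLOW(L) on { '*' }; L → L A with FOLLOW(L) on { '*' }; X → A Y with FOLLOW(X) on { '*' }; X → x Y with FOLLOW(X) on { 'x' }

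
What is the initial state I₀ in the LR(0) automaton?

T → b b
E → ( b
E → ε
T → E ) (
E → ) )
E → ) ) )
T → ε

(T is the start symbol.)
{ [E → . ( b], [E → . ) ) )], [E → . ) )], [E → .], [T → . E ) (], [T → . b b], [T → .], [T' → . T] }

First, augment the grammar with T' → T
I₀ = CLOSURE({ [T' → . T] }):
  [T' → . T] has the dot before T: add [T → . b b], [T → . E ) (], [T → .]
  [T → . E ) (] has the dot before E: add [E → . ( b], [E → .], [E → . ) )], [E → . ) ) )]
No further items can be added.

I₀ = { [E → . ( b], [E → . ) ) )], [E → . ) )], [E → .], [T → . E ) (], [T → . b b], [T → .], [T' → . T] }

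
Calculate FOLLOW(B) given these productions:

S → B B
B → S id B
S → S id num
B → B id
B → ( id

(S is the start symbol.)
{ $, '(', 'id' }

To compute FOLLOW(B), find every occurrence of B on a right-hand side N → α B β: add FIRST(β) \ {ε}, and if β is empty or nullable also add FOLLOW(N). Iterate to a fixed point.

In S → B B: B is followed by B, add FIRST(B) \ {ε} = { '(' }
In S → B B: B is at the end, add FOLLOW(S)
In B → S id B: B is at the end; this adds FOLLOW(B) to itself — nothing new
In B → B id: B is followed by id, add FIRST(id) \ {ε} = { 'id' }

The FOLLOW sets referred to above (computed the same way, to a fixed point):
  FOLLOW(S) = { $, 'id' }

Taking the union: FOLLOW(B) = { $, '(', 'id' }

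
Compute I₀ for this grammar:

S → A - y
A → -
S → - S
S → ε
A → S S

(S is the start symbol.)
{ [A → . -], [A → . S S], [S → . - S], [S → . A - y], [S → .], [S' → . S] }

First, augment the grammar with S' → S
I₀ = CLOSURE({ [S' → . S] }):
  [S' → . S] has the dot before S: add [S → . A - y], [S → . - S], [S → .]
  [S → . A - y] has the dot before A: add [A → . -], [A → . S S]
No further items can be added.

I₀ = { [A → . -], [A → . S S], [S → . - S], [S → . A - y], [S → .], [S' → . S] }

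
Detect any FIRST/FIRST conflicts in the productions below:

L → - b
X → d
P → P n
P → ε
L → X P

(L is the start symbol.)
No FIRST/FIRST conflicts.

FIRST sets of the non-terminals at (or reachable through a nullable prefix from) the front of some alternative:
  FIRST(X) = { 'd' }
  FIRST(P) = { 'n', ε }

Productions for L:
  L → - b: FIRST = { '-' }
  L → X P: FIRST = { 'd' }
Productions for P:
  P → P n: FIRST = { 'n' }
  P → ε: FIRST = { ε }
X has only one production, so no FIRST/FIRST conflict is possible there.

All alternatives of each non-terminal have pairwise disjoint FIRST sets.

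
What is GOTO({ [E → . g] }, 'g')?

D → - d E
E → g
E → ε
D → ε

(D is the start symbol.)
{ [E → g .] }

GOTO(I, 'g') = CLOSURE({ [A → αX.β] : [A → α.Xβ] ∈ I, X = 'g' })

Items with dot before 'g', with the dot advanced:
  [E → . g] → [E → g .]
Closure adds nothing (no advanced item has the dot before a non-terminal).

GOTO = { [E → g .] }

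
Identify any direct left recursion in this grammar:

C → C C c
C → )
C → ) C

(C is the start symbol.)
Yes, C is left-recursive

Direct left recursion occurs when N → N α for some non-terminal N (the right-hand side begins with the left-hand side itself).

C → C C c: LEFT RECURSIVE (starts with C)
C → ): starts with ')'
C → ) C: starts with ')'

The grammar has direct left recursion on: C.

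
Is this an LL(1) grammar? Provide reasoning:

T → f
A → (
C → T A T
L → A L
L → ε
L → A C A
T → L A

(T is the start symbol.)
A grammar is LL(1) if for each non-terminal N with multiple productions, the predict sets of those productions are pairwise disjoint, where PREDICT(N → α) = (FIRST(α) \ {ε}) ∪ (FOLLOW(N) if α ⇒* ε).

Relevant sets:
  FIRST(L) = { '(', ε }
  FIRST(A) = { '(' }
  FOLLOW(L) = { '(' }

For T:
  PREDICT(T → f) = { 'f' }
  PREDICT(T → L A) = { '(' }
For L:
  PREDICT(L → A L) = { '(' }
  PREDICT(L → ε) = { '(' }
  PREDICT(L → A C A) = { '(' }
A, C have a single production, so nothing to check there.

Conflict found: Predict set conflict for L: { '(' }
The grammar is NOT LL(1).

Answer: No. Predict set conflict for L: { '(' }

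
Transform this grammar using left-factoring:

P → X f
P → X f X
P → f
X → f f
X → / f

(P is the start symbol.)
P → X f P'
P' → ε
P' → X
P → f
X → f f
X → / f

Left-factoring transforms A → αβ₁ | αβ₂ into A → αA' and A' → β₁ | β₂
(α is the longest common prefix among the alternatives). Repeat until
no nonterminal has two alternatives with a common prefix.

Round 1: P has alternatives sharing prefix 'X f'. Introduce P': P → X f P'
  Add: P' → ε
  Add: P' → X

No remaining common prefixes — done.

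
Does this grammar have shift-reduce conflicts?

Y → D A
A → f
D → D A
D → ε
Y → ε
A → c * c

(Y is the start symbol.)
No shift-reduce conflicts

A shift-reduce conflict occurs when an LR(0) state has both:
  - a complete (reduce) item [A → α .] (dot at the end), and
  - a shift item [B → β . c γ] (dot before a terminal).

Augment with Y' → Y and build the canonical LR(0) collection (I0 = CLOSURE({[Y' → . Y]}), then GOTO on every symbol after a dot until no new states appear). It has 8 states:
  I0: { [D → . D A], [D → .], [Y → . D A], [Y → .], [Y' → . Y] }  — 2 reduces
  I1: { [A → . c * c], [A → . f], [D → D . A], [Y → D . A] }  — shift
  I2: { [Y' → Y .] }  — accept
  I3: { [D → D A .], [Y → D A .] }  — 2 reduces
  I4: { [A → c . * c] }  — shift
  I5: { [A → f .] }  — reduce
  I6: { [A → c * . c] }  — shift
  I7: { [A → c * c .] }  — reduce

No state contains both a complete item and a shift item.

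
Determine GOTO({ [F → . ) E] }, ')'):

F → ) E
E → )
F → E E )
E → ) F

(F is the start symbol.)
{ [E → . ) F], [E → . )], [F → ) . E] }

GOTO(I, ')') = CLOSURE({ [A → αX.β] : [A → α.Xβ] ∈ I, X = ')' })

Items with dot before ')', with the dot advanced:
  [F → . ) E] → [F → ) . E]
Closure of the advanced items:
  [F → ) . E] has the dot before E: add [E → . )], [E → . ) F]

GOTO = { [E → . ) F], [E → . )], [F → ) . E] }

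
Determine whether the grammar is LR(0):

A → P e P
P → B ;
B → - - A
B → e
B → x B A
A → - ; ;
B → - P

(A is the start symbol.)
No. Shift-reduce conflict between [B → - P .] and [A → P . e P]

A grammar is LR(0) if no state in the canonical LR(0) collection has:
  - both a shift item (dot before a terminal) and a complete item (shift-reduce conflict), or
  - two or more complete items (reduce-reduce conflict; the accept item [A' → A .] counts as a complete item here).

Augment with A' → A and build the canonical LR(0) collection (I0 = CLOSURE({[A' → . A]}), then GOTO on every symbol after a dot until no new states appear). It has 20 states:
  I0: { [A → . - ; ;], [A → . P e P], [A' → . A], [B → . - - A], [B → . - P], [B → . e], [B → . x B A], [P → . B ;] }  — shift
  I1: { [A → - . ; ;], [B → - . - A], [B → - . P], [B → . - - A], [B → . - P], [B → . e], [B → . x B A], [P → . B ;] }  — shift
  I2: { [A' → A .] }  — accept
  I3: { [P → B . ;] }  — shift
  I4: { [A → P . e P] }  — shift
  I5: { [B → e .] }  — reduce
  I6: { [B → . - - A], [B → . - P], [B → . e], [B → . x B A], [B → x . B A] }  — shift
  I7: { [B → - . - A], [B → - . P], [B → . - - A], [B → . - P], [B → . e], [B → . x B A], [P → . B ;] }  — shift
  I8: { [A → . - ; ;], [A → . P e P], [B → . - - A], [B → . - P], [B → . e], [B → . x B A], [B → x B . A], [P → . B ;] }  — shift
  I9: { [B → x B A .] }  — reduce
  I10: { [A → . - ; ;], [A → . P e P], [B → - - . A], [B → - . - A], [B → - . P], [B → . - - A], [B → . - P], [B → . e], [B → . x B A], [P → . B ;] }  — shift
  I11: { [B → - P .] }  — reduce
  I12: { [A → - . ; ;], [A → . - ; ;], [A → . P e P], [B → - - . A], [B → - . - A], [B → - . P], [B → . - - A], [B → . - P], [B → . e], [B → . x B A], [P → . B ;] }  — shift
  I13: { [B → - - A .] }  — reduce
  I14: { [A → P . e P], [B → - P .] }  — shift, reduce
  I15: { [A → P e . P], [B → . - - A], [B → . - P], [B → . e], [B → . x B A], [P → . B ;] }  — shift
  I16: { [A → P e P .] }  — reduce
  I17: { [A → - ; . ;] }  — shift
  I18: { [A → - ; ; .] }  — reduce
  I19: { [P → B ; .] }  — reduce

Conflict in state I14:
  Shift-reduce conflict between [B → - P .] and [A → P . e P]
So the grammar is NOT LR(0).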